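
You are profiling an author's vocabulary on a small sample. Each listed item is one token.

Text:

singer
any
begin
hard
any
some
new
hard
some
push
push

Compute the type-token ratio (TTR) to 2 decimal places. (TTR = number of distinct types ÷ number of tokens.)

N = 11 tokens, V = 7 types.
TTR = V / N = 7 / 11 = 0.64

0.64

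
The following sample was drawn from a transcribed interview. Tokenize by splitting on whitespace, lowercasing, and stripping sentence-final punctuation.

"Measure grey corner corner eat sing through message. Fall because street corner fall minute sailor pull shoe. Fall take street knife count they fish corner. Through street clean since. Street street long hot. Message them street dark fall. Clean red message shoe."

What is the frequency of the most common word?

6

Frequencies: street:6, corner:4, fall:4, message:3, through:2, shoe:2, clean:2, measure:1, grey:1, eat:1, sing:1, because:1, minute:1, sailor:1, pull:1, take:1, knife:1, count:1, they:1, fish:1, … (6 more, each freq 1)
Most common: 'street' with frequency 6.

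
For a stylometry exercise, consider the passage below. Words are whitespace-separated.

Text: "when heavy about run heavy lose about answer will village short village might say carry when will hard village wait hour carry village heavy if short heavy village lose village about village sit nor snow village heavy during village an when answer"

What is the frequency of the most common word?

9

Frequencies: village:9, heavy:5, when:3, about:3, lose:2, answer:2, will:2, short:2, carry:2, run:1, might:1, say:1, hard:1, wait:1, hour:1, if:1, sit:1, nor:1, snow:1, during:1, … (1 more, each freq 1)
Most common: 'village' with frequency 9.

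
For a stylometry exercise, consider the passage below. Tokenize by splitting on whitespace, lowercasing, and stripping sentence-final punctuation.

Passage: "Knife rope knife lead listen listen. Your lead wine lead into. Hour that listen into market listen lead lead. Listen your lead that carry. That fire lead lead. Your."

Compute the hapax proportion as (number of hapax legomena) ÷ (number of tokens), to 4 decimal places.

Frequencies: lead:8, listen:5, your:3, that:3, knife:2, into:2, rope:1, wine:1, hour:1, market:1, carry:1, fire:1
Hapax count = 6; token count = 29.
Ratio = 6 / 29 = 0.2069

0.2069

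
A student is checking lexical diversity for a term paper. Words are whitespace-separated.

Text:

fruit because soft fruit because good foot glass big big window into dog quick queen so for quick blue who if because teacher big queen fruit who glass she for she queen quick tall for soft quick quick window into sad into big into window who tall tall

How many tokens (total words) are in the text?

Tokens: fruit, because, soft, fruit, because, good, foot, glass, big, big, window, into, dog, quick, queen, so, for, quick, blue, who, if, because, teacher, big, queen, fruit, who, glass, she, for, she, queen, quick, tall, for, soft, quick, quick, window, into, sad, into, big, into, window, who, tall, tall
N = 48

48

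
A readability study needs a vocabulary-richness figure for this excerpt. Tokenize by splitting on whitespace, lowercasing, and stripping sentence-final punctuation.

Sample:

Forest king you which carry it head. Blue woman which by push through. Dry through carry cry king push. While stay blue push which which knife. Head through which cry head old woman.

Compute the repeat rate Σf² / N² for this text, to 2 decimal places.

Frequencies: which:5, head:3, push:3, through:3, king:2, carry:2, blue:2, woman:2, cry:2, forest:1, you:1, it:1, by:1, dry:1, while:1, stay:1, knife:1, old:1
Σf² = 81; N² = 1089
Repeat rate = 81 / 1089 = 0.07

0.07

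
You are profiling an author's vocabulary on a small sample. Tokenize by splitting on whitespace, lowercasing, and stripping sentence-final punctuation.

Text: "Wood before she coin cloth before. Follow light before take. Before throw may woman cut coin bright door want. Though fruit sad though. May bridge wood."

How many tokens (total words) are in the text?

26

Tokens: wood, before, she, coin, cloth, before, follow, light, before, take, before, throw, may, woman, cut, coin, bright, door, want, though, fruit, sad, though, may, bridge, wood
N = 26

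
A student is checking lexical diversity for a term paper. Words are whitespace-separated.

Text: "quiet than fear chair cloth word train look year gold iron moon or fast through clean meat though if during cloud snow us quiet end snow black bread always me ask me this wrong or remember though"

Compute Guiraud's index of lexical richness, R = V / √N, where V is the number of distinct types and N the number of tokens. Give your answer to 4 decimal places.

5.2608

N = 37, V = 32.
√N = 6.082763
R = 32 / 6.082763 = 5.2608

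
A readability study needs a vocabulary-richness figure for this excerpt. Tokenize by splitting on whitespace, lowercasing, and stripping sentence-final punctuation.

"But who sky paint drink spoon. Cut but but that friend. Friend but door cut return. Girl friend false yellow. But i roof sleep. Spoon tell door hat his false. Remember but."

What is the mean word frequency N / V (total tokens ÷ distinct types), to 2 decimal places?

N = 32 tokens, V = 21 types.
Mean frequency = N / V = 32 / 21 = 1.52

1.52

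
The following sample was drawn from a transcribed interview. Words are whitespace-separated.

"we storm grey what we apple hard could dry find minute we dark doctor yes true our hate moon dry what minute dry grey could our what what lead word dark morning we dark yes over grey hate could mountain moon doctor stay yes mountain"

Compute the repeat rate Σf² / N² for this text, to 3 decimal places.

Frequencies: we:4, what:4, grey:3, could:3, dry:3, dark:3, yes:3, minute:2, doctor:2, our:2, hate:2, moon:2, mountain:2, storm:1, apple:1, hard:1, find:1, true:1, lead:1, word:1, … (3 more, each freq 1)
Σf² = 111; N² = 2025
Repeat rate = 111 / 2025 = 0.055

0.055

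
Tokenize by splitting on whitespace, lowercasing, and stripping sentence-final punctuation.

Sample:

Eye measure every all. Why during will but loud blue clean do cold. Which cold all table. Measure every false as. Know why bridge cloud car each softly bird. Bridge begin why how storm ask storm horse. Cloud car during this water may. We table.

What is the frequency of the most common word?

3

Frequencies: why:3, measure:2, every:2, all:2, during:2, cold:2, table:2, bridge:2, cloud:2, car:2, storm:2, eye:1, will:1, but:1, loud:1, blue:1, clean:1, do:1, which:1, false:1, … (13 more, each freq 1)
Most common: 'why' with frequency 3.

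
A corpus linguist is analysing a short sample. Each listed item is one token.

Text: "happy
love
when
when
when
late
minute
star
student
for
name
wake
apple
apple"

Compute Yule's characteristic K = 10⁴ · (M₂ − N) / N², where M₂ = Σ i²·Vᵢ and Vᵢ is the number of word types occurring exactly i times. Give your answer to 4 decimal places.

408.1633

Frequencies: when:3, apple:2, happy:1, love:1, late:1, minute:1, star:1, student:1, for:1, name:1, wake:1
N = 14. Frequency spectrum: V_1=9, V_2=1, V_3=1
M₂ = 1²·9 + 2²·1 + 3²·1 = 22
K = 10000 × (22 − 14) / 14² = 408.1633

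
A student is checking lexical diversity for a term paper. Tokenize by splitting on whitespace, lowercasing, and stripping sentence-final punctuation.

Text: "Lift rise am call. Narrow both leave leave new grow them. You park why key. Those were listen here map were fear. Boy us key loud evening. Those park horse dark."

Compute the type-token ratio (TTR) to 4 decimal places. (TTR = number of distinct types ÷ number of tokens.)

0.8387

N = 31 tokens, V = 26 types.
TTR = V / N = 26 / 31 = 0.8387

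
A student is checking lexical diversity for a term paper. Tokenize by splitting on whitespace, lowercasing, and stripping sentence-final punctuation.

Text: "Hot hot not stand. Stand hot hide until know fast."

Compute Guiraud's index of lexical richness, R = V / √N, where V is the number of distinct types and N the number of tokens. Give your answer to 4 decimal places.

2.2136

N = 10, V = 7.
√N = 3.162278
R = 7 / 3.162278 = 2.2136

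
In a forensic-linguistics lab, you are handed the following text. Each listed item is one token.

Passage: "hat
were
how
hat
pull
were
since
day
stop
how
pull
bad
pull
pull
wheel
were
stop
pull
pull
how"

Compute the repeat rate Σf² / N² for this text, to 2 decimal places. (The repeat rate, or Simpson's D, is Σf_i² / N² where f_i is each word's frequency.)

0.17

Frequencies: pull:6, were:3, how:3, hat:2, stop:2, since:1, day:1, bad:1, wheel:1
Σf² = 66; N² = 400
Repeat rate = 66 / 400 = 0.17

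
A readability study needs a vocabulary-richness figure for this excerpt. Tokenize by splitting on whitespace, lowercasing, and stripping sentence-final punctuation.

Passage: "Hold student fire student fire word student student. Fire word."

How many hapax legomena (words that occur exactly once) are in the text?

1

Frequencies: student:4, fire:3, word:2, hold:1
Hapax (freq=1): hold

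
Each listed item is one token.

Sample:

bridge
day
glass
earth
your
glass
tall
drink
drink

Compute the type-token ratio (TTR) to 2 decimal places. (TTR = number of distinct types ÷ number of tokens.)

0.78

N = 9 tokens, V = 7 types.
TTR = V / N = 7 / 9 = 0.78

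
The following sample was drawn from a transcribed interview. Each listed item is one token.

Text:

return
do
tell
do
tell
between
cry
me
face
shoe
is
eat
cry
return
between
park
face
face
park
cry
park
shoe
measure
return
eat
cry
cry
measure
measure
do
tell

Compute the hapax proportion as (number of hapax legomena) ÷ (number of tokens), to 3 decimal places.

0.065

Frequencies: cry:5, return:3, do:3, tell:3, face:3, park:3, measure:3, between:2, shoe:2, eat:2, me:1, is:1
Hapax count = 2; token count = 31.
Ratio = 2 / 31 = 0.065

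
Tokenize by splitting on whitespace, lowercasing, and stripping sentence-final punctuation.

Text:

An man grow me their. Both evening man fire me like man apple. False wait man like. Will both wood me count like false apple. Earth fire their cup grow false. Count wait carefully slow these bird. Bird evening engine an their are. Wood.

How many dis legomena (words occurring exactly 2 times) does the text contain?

Frequencies: man:4, me:3, their:3, like:3, false:3, an:2, grow:2, both:2, evening:2, fire:2, apple:2, wait:2, wood:2, count:2, bird:2, will:1, earth:1, cup:1, carefully:1, slow:1, … (3 more, each freq 1)
Words with frequency 2: an, apple, bird, both, count, evening, fire, grow, wait, wood

10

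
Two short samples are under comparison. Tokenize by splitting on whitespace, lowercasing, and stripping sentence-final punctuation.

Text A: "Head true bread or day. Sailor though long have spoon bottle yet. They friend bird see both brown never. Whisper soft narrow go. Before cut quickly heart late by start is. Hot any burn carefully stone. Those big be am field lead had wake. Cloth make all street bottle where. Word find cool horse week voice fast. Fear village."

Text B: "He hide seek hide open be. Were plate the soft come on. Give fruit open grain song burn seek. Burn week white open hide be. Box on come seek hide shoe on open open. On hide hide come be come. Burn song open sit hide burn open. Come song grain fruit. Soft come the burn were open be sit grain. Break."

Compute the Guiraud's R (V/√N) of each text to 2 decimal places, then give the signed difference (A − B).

4.73

A: V=58, N=59, R=7.55
B: V=22, N=61, R=2.82
Difference = 7.55 − 2.82 = 4.73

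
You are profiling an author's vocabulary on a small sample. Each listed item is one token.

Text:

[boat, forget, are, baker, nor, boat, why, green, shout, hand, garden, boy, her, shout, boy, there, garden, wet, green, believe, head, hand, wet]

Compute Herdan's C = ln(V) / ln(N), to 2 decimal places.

0.88

N = 23, V = 16.
ln(V) = 2.772589, ln(N) = 3.135494
C = 2.772589 / 3.135494 = 0.88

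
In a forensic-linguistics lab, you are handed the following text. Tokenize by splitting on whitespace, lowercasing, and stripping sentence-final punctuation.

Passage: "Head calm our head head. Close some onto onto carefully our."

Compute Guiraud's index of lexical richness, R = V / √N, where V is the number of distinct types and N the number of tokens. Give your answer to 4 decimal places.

N = 11, V = 7.
√N = 3.316625
R = 7 / 3.316625 = 2.1106

2.1106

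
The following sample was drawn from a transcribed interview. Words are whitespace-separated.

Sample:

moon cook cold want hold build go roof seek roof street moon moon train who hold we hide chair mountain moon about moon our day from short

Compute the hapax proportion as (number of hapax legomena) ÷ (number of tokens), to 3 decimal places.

0.667

Frequencies: moon:5, hold:2, roof:2, cook:1, cold:1, want:1, build:1, go:1, seek:1, street:1, train:1, who:1, we:1, hide:1, chair:1, mountain:1, about:1, our:1, day:1, from:1, … (1 more, each freq 1)
Hapax count = 18; token count = 27.
Ratio = 18 / 27 = 0.667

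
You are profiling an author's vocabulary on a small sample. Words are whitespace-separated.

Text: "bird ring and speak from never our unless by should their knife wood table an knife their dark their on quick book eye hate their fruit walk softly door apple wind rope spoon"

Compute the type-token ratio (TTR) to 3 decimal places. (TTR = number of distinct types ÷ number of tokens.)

0.879

N = 33 tokens, V = 29 types.
TTR = V / N = 29 / 33 = 0.879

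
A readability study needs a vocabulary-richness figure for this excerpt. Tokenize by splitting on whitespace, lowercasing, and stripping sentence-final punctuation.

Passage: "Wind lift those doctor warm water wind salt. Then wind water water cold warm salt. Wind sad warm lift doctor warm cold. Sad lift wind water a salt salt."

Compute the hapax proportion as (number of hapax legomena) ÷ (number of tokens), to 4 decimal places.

Frequencies: wind:5, warm:4, water:4, salt:4, lift:3, doctor:2, cold:2, sad:2, those:1, then:1, a:1
Hapax count = 3; token count = 29.
Ratio = 3 / 29 = 0.1034

0.1034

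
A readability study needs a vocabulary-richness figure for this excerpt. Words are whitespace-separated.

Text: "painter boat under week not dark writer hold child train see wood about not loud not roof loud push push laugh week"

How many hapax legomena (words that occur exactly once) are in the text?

13

Frequencies: not:3, week:2, loud:2, push:2, painter:1, boat:1, under:1, dark:1, writer:1, hold:1, child:1, train:1, see:1, wood:1, about:1, roof:1, laugh:1
Hapax (freq=1): about, boat, child, dark, hold, laugh, painter, roof, see, train, under, wood, writer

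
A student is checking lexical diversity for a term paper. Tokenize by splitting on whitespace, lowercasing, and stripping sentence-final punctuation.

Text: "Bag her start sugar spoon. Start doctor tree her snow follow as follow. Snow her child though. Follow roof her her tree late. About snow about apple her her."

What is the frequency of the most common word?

7

Frequencies: her:7, snow:3, follow:3, start:2, tree:2, about:2, bag:1, sugar:1, spoon:1, doctor:1, as:1, child:1, though:1, roof:1, late:1, apple:1
Most common: 'her' with frequency 7.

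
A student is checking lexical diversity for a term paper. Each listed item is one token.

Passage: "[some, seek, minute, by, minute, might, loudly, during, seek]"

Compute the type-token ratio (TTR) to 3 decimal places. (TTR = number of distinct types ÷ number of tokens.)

0.778

N = 9 tokens, V = 7 types.
TTR = V / N = 7 / 9 = 0.778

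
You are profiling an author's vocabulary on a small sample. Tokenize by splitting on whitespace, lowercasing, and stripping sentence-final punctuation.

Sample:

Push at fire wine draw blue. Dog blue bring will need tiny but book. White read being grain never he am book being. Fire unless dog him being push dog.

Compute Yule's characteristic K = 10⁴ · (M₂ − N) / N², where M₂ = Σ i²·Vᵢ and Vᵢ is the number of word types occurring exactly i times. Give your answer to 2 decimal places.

Frequencies: dog:3, being:3, push:2, fire:2, blue:2, book:2, at:1, wine:1, draw:1, bring:1, will:1, need:1, tiny:1, but:1, white:1, read:1, grain:1, never:1, he:1, am:1, … (2 more, each freq 1)
N = 30. Frequency spectrum: V_1=16, V_2=4, V_3=2
M₂ = 1²·16 + 2²·4 + 3²·2 = 50
K = 10000 × (50 − 30) / 30² = 222.22

222.22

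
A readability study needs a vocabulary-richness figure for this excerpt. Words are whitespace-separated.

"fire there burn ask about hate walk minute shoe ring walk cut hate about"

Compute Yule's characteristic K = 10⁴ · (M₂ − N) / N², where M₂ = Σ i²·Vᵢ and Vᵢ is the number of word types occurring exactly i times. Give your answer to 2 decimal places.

306.12

Frequencies: about:2, hate:2, walk:2, fire:1, there:1, burn:1, ask:1, minute:1, shoe:1, ring:1, cut:1
N = 14. Frequency spectrum: V_1=8, V_2=3
M₂ = 1²·8 + 2²·3 = 20
K = 10000 × (20 − 14) / 14² = 306.12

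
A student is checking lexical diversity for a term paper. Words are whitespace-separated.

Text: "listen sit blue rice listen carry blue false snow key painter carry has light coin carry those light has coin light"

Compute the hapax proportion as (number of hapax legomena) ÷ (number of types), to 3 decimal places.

Frequencies: carry:3, light:3, listen:2, blue:2, has:2, coin:2, sit:1, rice:1, false:1, snow:1, key:1, painter:1, those:1
Hapax count = 7; type count = 13.
Ratio = 7 / 13 = 0.538

0.538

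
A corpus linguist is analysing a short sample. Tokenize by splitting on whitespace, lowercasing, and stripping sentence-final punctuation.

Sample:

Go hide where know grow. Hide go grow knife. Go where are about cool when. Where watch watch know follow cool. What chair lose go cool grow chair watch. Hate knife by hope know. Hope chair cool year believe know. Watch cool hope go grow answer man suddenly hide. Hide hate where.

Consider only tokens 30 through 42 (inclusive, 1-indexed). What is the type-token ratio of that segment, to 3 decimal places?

0.769

Segment tokens 30–42: hate, knife, by, hope, know, hope, chair, cool, year, believe, know, watch, cool
Segment N = 13, segment V = 10.
TTR = 10 / 13 = 0.769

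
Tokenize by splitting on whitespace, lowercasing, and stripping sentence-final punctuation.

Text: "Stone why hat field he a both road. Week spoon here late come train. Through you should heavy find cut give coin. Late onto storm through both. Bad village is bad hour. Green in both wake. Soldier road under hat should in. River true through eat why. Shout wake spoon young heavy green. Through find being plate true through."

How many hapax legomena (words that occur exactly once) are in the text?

25

Frequencies: through:5, both:3, why:2, hat:2, road:2, spoon:2, late:2, should:2, heavy:2, find:2, bad:2, green:2, in:2, wake:2, true:2, stone:1, field:1, he:1, a:1, week:1, … (20 more, each freq 1)
Hapax (freq=1): a, being, coin, come, cut, eat, field, give, he, here, hour, is, onto, plate, river, shout, soldier, stone, storm, train, under, village, week, you, young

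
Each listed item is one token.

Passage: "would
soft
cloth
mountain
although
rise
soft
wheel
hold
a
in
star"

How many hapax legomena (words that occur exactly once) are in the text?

Frequencies: soft:2, would:1, cloth:1, mountain:1, although:1, rise:1, wheel:1, hold:1, a:1, in:1, star:1
Hapax (freq=1): a, although, cloth, hold, in, mountain, rise, star, wheel, would

10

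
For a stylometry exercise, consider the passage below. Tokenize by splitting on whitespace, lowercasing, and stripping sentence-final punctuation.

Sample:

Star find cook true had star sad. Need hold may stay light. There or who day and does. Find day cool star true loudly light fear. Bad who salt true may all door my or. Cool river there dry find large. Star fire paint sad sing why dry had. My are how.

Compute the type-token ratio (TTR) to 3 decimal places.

N = 52 tokens, V = 34 types.
TTR = V / N = 34 / 52 = 0.654

0.654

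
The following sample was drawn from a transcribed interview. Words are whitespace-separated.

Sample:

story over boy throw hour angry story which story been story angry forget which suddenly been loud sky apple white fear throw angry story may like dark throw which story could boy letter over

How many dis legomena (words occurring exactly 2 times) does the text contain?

Frequencies: story:6, throw:3, angry:3, which:3, over:2, boy:2, been:2, hour:1, forget:1, suddenly:1, loud:1, sky:1, apple:1, white:1, fear:1, may:1, like:1, dark:1, could:1, letter:1
Words with frequency 2: been, boy, over

3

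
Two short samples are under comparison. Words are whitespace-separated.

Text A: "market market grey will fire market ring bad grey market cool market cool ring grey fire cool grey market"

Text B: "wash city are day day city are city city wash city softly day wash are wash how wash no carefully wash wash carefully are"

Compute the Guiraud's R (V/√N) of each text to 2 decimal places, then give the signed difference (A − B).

A: V=7, N=19, R=1.61
B: V=8, N=24, R=1.63
Difference = 1.61 − 1.63 = -0.02

-0.02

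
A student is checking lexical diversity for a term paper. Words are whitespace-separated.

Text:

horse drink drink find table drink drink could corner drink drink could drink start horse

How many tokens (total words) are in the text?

Tokens: horse, drink, drink, find, table, drink, drink, could, corner, drink, drink, could, drink, start, horse
N = 15

15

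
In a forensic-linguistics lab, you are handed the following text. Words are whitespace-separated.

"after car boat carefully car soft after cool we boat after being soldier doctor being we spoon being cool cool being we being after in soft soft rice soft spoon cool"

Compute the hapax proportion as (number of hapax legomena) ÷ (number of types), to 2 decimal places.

Frequencies: being:5, after:4, soft:4, cool:4, we:3, car:2, boat:2, spoon:2, carefully:1, soldier:1, doctor:1, in:1, rice:1
Hapax count = 5; type count = 13.
Ratio = 5 / 13 = 0.38

0.38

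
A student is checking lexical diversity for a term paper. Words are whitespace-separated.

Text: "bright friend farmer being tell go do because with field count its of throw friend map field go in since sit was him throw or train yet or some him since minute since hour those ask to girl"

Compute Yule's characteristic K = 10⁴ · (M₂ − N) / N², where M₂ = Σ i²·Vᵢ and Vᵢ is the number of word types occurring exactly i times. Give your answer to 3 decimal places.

124.654

Frequencies: since:3, friend:2, go:2, field:2, throw:2, him:2, or:2, bright:1, farmer:1, being:1, tell:1, do:1, because:1, with:1, count:1, its:1, of:1, map:1, in:1, sit:1, … (10 more, each freq 1)
N = 38. Frequency spectrum: V_1=23, V_2=6, V_3=1
M₂ = 1²·23 + 2²·6 + 3²·1 = 56
K = 10000 × (56 − 38) / 38² = 124.654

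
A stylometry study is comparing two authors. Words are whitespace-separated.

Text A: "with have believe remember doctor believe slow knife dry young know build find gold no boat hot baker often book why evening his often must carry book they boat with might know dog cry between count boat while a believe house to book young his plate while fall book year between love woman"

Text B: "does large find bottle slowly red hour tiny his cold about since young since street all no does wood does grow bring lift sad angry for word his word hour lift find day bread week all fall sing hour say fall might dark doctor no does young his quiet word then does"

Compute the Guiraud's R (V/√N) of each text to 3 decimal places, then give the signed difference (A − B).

A: V=39, N=53, R=5.357
B: V=35, N=52, R=4.854
Difference = 5.357 − 4.854 = 0.503

0.503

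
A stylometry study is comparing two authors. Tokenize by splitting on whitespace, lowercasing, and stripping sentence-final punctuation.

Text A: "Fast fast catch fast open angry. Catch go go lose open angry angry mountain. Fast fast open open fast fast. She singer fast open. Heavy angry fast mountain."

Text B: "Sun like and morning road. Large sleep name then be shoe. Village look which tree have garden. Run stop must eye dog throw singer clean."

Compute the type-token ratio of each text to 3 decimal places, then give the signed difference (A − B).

TTR(A) = 10/28 = 0.357
TTR(B) = 25/25 = 1.000
Difference = 0.357 − 1.000 = -0.643

-0.643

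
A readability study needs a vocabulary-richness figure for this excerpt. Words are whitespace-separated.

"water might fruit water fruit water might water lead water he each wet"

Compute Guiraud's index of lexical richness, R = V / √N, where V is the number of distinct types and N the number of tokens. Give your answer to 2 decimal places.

N = 13, V = 7.
√N = 3.605551
R = 7 / 3.605551 = 1.94

1.94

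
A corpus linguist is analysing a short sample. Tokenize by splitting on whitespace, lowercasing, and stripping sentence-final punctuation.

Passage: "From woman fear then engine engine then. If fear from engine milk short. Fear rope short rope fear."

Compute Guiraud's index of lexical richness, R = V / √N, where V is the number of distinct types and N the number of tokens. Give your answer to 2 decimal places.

N = 18, V = 9.
√N = 4.242641
R = 9 / 4.242641 = 2.12

2.12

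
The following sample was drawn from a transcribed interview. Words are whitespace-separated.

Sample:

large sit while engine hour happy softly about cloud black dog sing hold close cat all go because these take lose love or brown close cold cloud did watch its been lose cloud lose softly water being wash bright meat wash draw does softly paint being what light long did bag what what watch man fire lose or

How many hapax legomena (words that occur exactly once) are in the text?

33

Frequencies: lose:4, softly:3, cloud:3, what:3, close:2, or:2, did:2, watch:2, being:2, wash:2, large:1, sit:1, while:1, engine:1, hour:1, happy:1, about:1, black:1, dog:1, sing:1, … (23 more, each freq 1)
Hapax (freq=1): about, all, bag, because, been, black, bright, brown, cat, cold, does, dog, draw, engine, fire, go, happy, hold, hour, its, large, light, long, love, man, meat, paint, sing, sit, take, these, water, while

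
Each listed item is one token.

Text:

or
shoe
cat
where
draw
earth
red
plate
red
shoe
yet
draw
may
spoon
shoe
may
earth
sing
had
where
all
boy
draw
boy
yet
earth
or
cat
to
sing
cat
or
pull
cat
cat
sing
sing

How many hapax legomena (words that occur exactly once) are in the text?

6

Frequencies: cat:5, sing:4, or:3, shoe:3, draw:3, earth:3, where:2, red:2, yet:2, may:2, boy:2, plate:1, spoon:1, had:1, all:1, to:1, pull:1
Hapax (freq=1): all, had, plate, pull, spoon, to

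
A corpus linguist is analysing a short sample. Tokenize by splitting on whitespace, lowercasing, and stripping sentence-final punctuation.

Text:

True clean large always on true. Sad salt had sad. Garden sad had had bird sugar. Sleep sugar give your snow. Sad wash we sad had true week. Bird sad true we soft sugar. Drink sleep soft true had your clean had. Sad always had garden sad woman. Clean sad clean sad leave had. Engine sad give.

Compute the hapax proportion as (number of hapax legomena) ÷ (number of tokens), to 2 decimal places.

0.18

Frequencies: sad:11, had:8, true:5, clean:4, sugar:3, always:2, garden:2, bird:2, sleep:2, give:2, your:2, we:2, soft:2, large:1, on:1, salt:1, snow:1, wash:1, week:1, drink:1, … (3 more, each freq 1)
Hapax count = 10; token count = 57.
Ratio = 10 / 57 = 0.18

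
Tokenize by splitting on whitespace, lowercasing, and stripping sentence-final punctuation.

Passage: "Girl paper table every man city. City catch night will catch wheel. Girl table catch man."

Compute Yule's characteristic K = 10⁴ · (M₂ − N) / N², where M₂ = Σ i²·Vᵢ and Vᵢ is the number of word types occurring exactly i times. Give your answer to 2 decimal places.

Frequencies: catch:3, girl:2, table:2, man:2, city:2, paper:1, every:1, night:1, will:1, wheel:1
N = 16. Frequency spectrum: V_1=5, V_2=4, V_3=1
M₂ = 1²·5 + 2²·4 + 3²·1 = 30
K = 10000 × (30 − 16) / 16² = 546.88

546.88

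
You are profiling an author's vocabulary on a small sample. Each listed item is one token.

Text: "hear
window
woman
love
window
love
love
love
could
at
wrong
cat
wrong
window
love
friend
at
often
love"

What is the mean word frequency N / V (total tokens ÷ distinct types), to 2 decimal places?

N = 19 tokens, V = 10 types.
Mean frequency = N / V = 19 / 10 = 1.90

1.90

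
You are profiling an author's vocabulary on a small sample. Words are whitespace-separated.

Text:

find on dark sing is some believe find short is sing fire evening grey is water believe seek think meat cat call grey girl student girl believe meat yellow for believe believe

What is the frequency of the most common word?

5

Frequencies: believe:5, is:3, find:2, sing:2, grey:2, meat:2, girl:2, on:1, dark:1, some:1, short:1, fire:1, evening:1, water:1, seek:1, think:1, cat:1, call:1, student:1, yellow:1, … (1 more, each freq 1)
Most common: 'believe' with frequency 5.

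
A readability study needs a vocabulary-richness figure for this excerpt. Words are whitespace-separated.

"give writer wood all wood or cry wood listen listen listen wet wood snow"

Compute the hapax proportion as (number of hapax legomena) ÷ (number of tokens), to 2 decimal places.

0.50

Frequencies: wood:4, listen:3, give:1, writer:1, all:1, or:1, cry:1, wet:1, snow:1
Hapax count = 7; token count = 14.
Ratio = 7 / 14 = 0.50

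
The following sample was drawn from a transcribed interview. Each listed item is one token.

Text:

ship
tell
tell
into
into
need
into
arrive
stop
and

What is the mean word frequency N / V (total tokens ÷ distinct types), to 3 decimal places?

N = 10 tokens, V = 7 types.
Mean frequency = N / V = 10 / 7 = 1.429

1.429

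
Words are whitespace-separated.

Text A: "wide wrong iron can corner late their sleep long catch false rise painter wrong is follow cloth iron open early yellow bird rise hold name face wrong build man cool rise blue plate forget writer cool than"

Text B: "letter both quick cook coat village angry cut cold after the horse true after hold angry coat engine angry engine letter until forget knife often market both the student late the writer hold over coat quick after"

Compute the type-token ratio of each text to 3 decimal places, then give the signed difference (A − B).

0.189

TTR(A) = 31/37 = 0.838
TTR(B) = 24/37 = 0.649
Difference = 0.838 − 0.649 = 0.189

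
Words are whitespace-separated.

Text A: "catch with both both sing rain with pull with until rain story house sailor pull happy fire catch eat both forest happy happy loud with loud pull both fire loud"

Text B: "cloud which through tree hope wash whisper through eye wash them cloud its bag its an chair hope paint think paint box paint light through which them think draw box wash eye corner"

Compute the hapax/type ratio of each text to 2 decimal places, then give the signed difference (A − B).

0.05

A: hapax=7, V=15, ratio=0.47
B: hapax=8, V=19, ratio=0.42
Difference = 0.47 − 0.42 = 0.05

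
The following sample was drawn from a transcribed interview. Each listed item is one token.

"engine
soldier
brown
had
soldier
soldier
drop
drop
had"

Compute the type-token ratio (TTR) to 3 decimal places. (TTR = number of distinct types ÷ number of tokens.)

N = 9 tokens, V = 5 types.
TTR = V / N = 5 / 9 = 0.556

0.556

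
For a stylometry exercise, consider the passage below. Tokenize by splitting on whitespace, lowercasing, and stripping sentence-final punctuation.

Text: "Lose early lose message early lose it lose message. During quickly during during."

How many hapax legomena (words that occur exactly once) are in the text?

2

Frequencies: lose:4, during:3, early:2, message:2, it:1, quickly:1
Hapax (freq=1): it, quickly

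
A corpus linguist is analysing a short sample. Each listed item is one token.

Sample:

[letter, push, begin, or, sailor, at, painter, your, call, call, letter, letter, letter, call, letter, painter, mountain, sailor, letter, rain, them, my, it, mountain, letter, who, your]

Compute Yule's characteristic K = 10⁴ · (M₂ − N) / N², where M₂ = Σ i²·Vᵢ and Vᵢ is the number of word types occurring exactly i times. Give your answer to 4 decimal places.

768.1756

Frequencies: letter:7, call:3, sailor:2, painter:2, your:2, mountain:2, push:1, begin:1, or:1, at:1, rain:1, them:1, my:1, it:1, who:1
N = 27. Frequency spectrum: V_1=9, V_2=4, V_3=1, V_7=1
M₂ = 1²·9 + 2²·4 + 3²·1 + 7²·1 = 83
K = 10000 × (83 − 27) / 27² = 768.1756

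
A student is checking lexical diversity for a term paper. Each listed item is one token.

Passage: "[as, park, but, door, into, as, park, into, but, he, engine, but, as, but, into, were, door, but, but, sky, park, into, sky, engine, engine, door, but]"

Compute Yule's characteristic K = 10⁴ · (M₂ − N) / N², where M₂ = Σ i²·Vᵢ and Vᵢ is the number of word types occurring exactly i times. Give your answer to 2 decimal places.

1097.39

Frequencies: but:7, into:4, as:3, park:3, door:3, engine:3, sky:2, he:1, were:1
N = 27. Frequency spectrum: V_1=2, V_2=1, V_3=4, V_4=1, V_7=1
M₂ = 1²·2 + 2²·1 + 3²·4 + 4²·1 + 7²·1 = 107
K = 10000 × (107 − 27) / 27² = 1097.39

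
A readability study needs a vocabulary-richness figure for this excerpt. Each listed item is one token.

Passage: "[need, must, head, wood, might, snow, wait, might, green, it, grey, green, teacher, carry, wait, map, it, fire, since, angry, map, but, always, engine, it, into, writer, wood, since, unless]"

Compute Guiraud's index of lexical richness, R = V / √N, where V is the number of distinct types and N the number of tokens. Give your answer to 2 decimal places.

N = 30, V = 22.
√N = 5.477226
R = 22 / 5.477226 = 4.02

4.02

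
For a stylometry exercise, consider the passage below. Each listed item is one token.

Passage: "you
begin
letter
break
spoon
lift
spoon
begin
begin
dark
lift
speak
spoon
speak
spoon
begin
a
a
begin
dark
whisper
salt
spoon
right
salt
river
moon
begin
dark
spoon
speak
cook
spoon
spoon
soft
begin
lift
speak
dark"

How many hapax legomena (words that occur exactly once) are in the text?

9

Frequencies: spoon:8, begin:7, dark:4, speak:4, lift:3, a:2, salt:2, you:1, letter:1, break:1, whisper:1, right:1, river:1, moon:1, cook:1, soft:1
Hapax (freq=1): break, cook, letter, moon, right, river, soft, whisper, you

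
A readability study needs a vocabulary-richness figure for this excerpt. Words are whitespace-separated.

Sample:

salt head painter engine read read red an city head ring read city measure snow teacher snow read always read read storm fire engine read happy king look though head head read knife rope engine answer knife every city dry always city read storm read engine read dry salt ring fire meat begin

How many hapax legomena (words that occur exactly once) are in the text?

Frequencies: read:11, head:4, engine:4, city:4, salt:2, ring:2, snow:2, always:2, storm:2, fire:2, knife:2, dry:2, painter:1, red:1, an:1, measure:1, teacher:1, happy:1, king:1, look:1, … (6 more, each freq 1)
Hapax (freq=1): an, answer, begin, every, happy, king, look, measure, meat, painter, red, rope, teacher, though

14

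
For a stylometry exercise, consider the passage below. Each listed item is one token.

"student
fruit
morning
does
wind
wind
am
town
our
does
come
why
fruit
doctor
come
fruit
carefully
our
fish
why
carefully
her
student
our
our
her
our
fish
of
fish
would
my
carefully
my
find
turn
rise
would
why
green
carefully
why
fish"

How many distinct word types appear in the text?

Distinct types: {am, carefully, come, doctor, does, find, fish, fruit, green, her, morning, my, of, our, rise, student, town, turn, why, wind, would}
V = 21

21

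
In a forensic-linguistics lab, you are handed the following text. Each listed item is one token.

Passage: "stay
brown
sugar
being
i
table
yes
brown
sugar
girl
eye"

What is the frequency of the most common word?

2

Frequencies: brown:2, sugar:2, stay:1, being:1, i:1, table:1, yes:1, girl:1, eye:1
Most common: 'brown' with frequency 2.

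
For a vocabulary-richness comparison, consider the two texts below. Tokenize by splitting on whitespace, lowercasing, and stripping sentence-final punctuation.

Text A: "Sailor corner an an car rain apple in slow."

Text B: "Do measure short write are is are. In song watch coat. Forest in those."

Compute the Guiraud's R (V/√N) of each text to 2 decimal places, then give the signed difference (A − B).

A: V=8, N=9, R=2.67
B: V=12, N=14, R=3.21
Difference = 2.67 − 3.21 = -0.54

-0.54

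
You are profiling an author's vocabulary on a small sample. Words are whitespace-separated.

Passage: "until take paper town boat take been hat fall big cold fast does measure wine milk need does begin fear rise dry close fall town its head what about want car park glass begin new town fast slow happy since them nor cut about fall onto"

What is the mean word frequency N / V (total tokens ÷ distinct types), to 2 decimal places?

N = 46 tokens, V = 37 types.
Mean frequency = N / V = 46 / 37 = 1.24

1.24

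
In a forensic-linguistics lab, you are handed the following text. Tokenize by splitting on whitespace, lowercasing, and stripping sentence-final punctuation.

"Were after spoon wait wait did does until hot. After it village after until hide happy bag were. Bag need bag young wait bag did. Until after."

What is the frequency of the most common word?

Frequencies: after:4, bag:4, wait:3, until:3, were:2, did:2, spoon:1, does:1, hot:1, it:1, village:1, hide:1, happy:1, need:1, young:1
Most common: 'after' with frequency 4.

4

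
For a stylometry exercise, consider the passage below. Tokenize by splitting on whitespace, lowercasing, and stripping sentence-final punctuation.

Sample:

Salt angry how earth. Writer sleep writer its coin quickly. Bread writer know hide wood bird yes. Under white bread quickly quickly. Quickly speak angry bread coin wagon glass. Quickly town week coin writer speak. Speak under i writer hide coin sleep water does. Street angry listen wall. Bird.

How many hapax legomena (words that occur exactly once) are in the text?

18

Frequencies: writer:5, quickly:5, coin:4, angry:3, bread:3, speak:3, sleep:2, hide:2, bird:2, under:2, salt:1, how:1, earth:1, its:1, know:1, wood:1, yes:1, white:1, wagon:1, glass:1, … (8 more, each freq 1)
Hapax (freq=1): does, earth, glass, how, i, its, know, listen, salt, street, town, wagon, wall, water, week, white, wood, yes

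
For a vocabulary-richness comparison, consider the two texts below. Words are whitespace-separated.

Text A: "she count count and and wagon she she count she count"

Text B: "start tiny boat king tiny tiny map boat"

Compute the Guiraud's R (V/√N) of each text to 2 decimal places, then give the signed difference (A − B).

A: V=4, N=11, R=1.21
B: V=5, N=8, R=1.77
Difference = 1.21 − 1.77 = -0.56

-0.56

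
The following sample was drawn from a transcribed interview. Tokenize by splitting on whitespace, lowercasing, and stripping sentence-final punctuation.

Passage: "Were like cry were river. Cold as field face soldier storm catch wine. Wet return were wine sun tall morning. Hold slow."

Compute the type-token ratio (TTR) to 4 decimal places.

N = 22 tokens, V = 19 types.
TTR = V / N = 19 / 22 = 0.8636

0.8636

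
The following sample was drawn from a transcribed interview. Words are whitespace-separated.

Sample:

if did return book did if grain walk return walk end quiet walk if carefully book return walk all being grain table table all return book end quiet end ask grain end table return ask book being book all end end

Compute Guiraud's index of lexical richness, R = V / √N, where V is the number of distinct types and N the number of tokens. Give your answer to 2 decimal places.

2.03

N = 41, V = 13.
√N = 6.403124
R = 13 / 6.403124 = 2.03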